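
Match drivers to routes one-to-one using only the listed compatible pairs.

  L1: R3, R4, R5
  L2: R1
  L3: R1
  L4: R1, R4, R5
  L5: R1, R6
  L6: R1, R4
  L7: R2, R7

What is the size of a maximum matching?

6

Unit-capacity flow: source→left, listed edges, right→sink; max matching = max flow.
Augmenting path L1→R3 (+1); matched 1.
Augmenting path L2→R1 (+1); matched 2.
Augmenting path L4→R4 (+1); matched 3.
Augmenting path L5→R6 (+1); matched 4.
Augmenting path L7→R2 (+1); matched 5.
Augmenting path L6→R4→L4→R5 (+1); matched 6.
No augmenting path remains; maximum matching = 6.
König certificate: {L1, L4, L5, L6, L7, R1} is a vertex cover of size 6 (every listed pair touches it), so no matching can be larger.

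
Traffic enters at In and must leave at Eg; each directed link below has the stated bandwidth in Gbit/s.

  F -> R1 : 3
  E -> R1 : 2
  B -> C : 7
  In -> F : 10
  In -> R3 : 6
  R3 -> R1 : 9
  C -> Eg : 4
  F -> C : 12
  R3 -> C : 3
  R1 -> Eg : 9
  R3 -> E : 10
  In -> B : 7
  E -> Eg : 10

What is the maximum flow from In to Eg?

Augment In→B→C→Eg: bottleneck 4, flow now 4.
Augment In→R3→R1→Eg: bottleneck 6, flow now 10.
Augment In→F→R1→Eg: bottleneck 3, flow now 13.
No augmenting path remains; maximum flow = 13.
In the residual graph, reachable from In: {In, B, F, C}.
Min-cut edges: In→R3 (6), F→R1 (3), C→Eg (4); capacity 6 + 3 + 4 = 13.
This cut is saturated, so no flow can exceed 13.

13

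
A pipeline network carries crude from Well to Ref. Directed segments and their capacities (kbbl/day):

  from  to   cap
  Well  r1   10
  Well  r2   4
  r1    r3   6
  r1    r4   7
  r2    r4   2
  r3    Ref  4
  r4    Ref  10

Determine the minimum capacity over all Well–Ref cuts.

Augment Well→r1→r3→Ref: bottleneck 4, flow now 4.
Augment Well→r1→r4→Ref: bottleneck 6, flow now 10.
Augment Well→r2→r4→Ref: bottleneck 2, flow now 12.
No augmenting path remains; maximum flow = 12.
By max-flow min-cut, the minimum cut capacity equals the max flow.
In the residual graph, reachable from Well: {Well, r2}.
Min-cut edges: Well→r1 (10), r2→r4 (2); capacity 10 + 2 = 12.

12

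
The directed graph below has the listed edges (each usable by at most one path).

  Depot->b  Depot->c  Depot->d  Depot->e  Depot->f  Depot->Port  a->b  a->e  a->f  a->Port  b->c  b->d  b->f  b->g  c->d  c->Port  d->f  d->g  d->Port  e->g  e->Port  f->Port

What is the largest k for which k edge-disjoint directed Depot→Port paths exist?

5

Assign every edge capacity 1; by Menger, the answer equals the max flow.
Path Depot→Port (+1); total 1.
Path Depot→c→Port (+1); total 2.
Path Depot→d→Port (+1); total 3.
Path Depot→e→Port (+1); total 4.
Path Depot→f→Port (+1); total 5.
No residual Depot→Port path; max flow = 5.
Certifying cut of size 5: {Depot→Port, Depot→e, c→Port, d→Port, f→Port}.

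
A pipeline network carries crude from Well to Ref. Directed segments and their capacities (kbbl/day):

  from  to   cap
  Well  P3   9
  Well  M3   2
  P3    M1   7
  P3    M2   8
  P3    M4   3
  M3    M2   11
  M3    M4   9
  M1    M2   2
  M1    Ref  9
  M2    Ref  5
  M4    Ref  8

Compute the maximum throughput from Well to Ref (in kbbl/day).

11

Augment Well→P3→M1→Ref: bottleneck 7, flow now 7.
Augment Well→P3→M2→Ref: bottleneck 2, flow now 9.
Augment Well→M3→M2→Ref: bottleneck 2, flow now 11.
No augmenting path remains; maximum flow = 11.
In the residual graph, reachable from Well: {Well}.
Min-cut edges: Well→P3 (9), Well→M3 (2); capacity 9 + 2 = 11.
This cut is saturated, so no flow can exceed 11.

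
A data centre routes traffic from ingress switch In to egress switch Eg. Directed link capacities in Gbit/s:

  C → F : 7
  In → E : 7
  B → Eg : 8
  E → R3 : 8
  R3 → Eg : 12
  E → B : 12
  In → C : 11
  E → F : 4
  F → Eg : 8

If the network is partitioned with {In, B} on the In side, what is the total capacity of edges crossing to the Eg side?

Edges leaving {In, B}: In→E (7), In→C (11), B→Eg (8).
Cut capacity = 7 + 11 + 8 = 26.

26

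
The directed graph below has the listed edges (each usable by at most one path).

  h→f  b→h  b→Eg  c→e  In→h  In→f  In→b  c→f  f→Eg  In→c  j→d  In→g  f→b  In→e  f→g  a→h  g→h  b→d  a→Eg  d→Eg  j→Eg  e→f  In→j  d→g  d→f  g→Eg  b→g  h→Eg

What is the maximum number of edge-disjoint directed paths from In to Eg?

6

Assign every edge capacity 1; by Menger, the answer equals the max flow.
Path In→b→Eg (+1); total 1.
Path In→f→Eg (+1); total 2.
Path In→g→Eg (+1); total 3.
Path In→h→Eg (+1); total 4.
Path In→j→Eg (+1); total 5.
Path In→c→f→b→d→Eg (+1); total 6.
No residual In→Eg path; max flow = 6.
Certifying cut of size 6: {In→b, In→j, f→Eg, f→b, g→Eg, h→Eg}.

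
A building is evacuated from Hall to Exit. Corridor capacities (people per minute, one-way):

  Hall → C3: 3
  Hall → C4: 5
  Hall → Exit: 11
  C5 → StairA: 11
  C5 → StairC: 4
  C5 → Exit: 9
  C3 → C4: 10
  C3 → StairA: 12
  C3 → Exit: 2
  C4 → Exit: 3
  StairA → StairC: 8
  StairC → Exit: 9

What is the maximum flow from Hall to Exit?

Augment Hall→Exit: bottleneck 11, flow now 11.
Augment Hall→C3→Exit: bottleneck 2, flow now 13.
Augment Hall→C4→Exit: bottleneck 3, flow now 16.
Augment Hall→C3→StairA→StairC→Exit: bottleneck 1, flow now 17.
No augmenting path remains; maximum flow = 17.
In the residual graph, reachable from Hall: {Hall, C4}.
Min-cut edges: Hall→C3 (3), Hall→Exit (11), C4→Exit (3); capacity 3 + 11 + 3 = 17.
This cut is saturated, so no flow can exceed 17.

17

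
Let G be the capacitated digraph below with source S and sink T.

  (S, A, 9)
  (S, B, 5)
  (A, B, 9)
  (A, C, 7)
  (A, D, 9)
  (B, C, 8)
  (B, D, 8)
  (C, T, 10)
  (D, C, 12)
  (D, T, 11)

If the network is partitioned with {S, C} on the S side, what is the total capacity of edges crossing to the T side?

Edges leaving {S, C}: S→A (9), S→B (5), C→T (10).
Cut capacity = 9 + 5 + 10 = 24.

24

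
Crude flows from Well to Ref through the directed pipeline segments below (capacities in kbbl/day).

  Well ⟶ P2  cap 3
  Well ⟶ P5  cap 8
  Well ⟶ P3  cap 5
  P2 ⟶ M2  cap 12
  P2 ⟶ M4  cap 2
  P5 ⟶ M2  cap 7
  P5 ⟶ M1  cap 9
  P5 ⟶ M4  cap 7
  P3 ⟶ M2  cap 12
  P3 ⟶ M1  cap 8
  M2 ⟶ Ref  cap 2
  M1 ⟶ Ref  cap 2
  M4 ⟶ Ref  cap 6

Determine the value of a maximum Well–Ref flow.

Augment Well→P2→M2→Ref: bottleneck 2, flow now 2.
Augment Well→P2→M4→Ref: bottleneck 1, flow now 3.
Augment Well→P5→M1→Ref: bottleneck 2, flow now 5.
Augment Well→P5→M4→Ref: bottleneck 5, flow now 10.
No augmenting path remains; maximum flow = 10.
In the residual graph, reachable from Well: {Well, P2, P5, P3, M2, M1, M4}.
Min-cut edges: M2→Ref (2), M1→Ref (2), M4→Ref (6); capacity 2 + 2 + 6 = 10.
This cut is saturated, so no flow can exceed 10.

10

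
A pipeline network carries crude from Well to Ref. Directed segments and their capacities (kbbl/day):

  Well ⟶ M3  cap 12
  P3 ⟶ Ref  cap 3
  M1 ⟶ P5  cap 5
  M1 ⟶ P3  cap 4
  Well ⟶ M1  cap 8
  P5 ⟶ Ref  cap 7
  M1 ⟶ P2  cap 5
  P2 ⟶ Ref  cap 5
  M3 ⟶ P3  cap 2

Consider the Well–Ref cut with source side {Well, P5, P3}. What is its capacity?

30

Edges leaving {Well, P5, P3}: Well→M3 (12), Well→M1 (8), P5→Ref (7), P3→Ref (3).
Cut capacity = 12 + 8 + 7 + 3 = 30.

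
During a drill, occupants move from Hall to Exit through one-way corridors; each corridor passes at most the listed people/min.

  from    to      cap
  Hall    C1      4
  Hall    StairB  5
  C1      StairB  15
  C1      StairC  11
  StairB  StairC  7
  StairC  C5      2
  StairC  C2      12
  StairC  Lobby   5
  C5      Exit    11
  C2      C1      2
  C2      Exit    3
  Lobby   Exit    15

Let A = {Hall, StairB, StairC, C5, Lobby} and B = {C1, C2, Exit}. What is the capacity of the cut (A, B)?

42

Edges leaving {Hall, StairB, StairC, C5, Lobby}: Hall→C1 (4), StairC→C2 (12), C5→Exit (11), Lobby→Exit (15).
Cut capacity = 4 + 12 + 11 + 15 = 42.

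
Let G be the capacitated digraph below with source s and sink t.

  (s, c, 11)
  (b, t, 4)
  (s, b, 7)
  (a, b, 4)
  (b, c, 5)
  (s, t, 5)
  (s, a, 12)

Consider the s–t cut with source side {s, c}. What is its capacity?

24

Edges leaving {s, c}: s→a (12), s→b (7), s→t (5).
Cut capacity = 12 + 7 + 5 = 24.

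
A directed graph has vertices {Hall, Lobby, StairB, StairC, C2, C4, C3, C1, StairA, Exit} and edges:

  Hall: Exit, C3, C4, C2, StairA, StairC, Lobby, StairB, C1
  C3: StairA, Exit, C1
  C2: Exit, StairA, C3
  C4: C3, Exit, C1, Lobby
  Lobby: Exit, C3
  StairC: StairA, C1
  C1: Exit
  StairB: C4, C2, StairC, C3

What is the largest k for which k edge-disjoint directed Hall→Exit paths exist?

Assign every edge capacity 1; by Menger, the answer equals the max flow.
Path Hall→Exit (+1); total 1.
Path Hall→Lobby→Exit (+1); total 2.
Path Hall→C2→Exit (+1); total 3.
Path Hall→C4→Exit (+1); total 4.
Path Hall→C3→Exit (+1); total 5.
Path Hall→C1→Exit (+1); total 6.
No residual Hall→Exit path; max flow = 6.
Certifying cut of size 6: {C1→Exit, C2→Exit, C3→Exit, C4→Exit, Hall→Exit, Lobby→Exit}.

6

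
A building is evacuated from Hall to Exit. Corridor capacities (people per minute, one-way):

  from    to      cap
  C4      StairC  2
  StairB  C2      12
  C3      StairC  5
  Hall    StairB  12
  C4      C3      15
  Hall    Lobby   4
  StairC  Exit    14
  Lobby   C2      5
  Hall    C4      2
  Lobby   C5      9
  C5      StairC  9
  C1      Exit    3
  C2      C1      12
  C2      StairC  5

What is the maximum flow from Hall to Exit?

14

Augment Hall→C4→StairC→Exit: bottleneck 2, flow now 2.
Augment Hall→Lobby→C2→StairC→Exit: bottleneck 4, flow now 6.
Augment Hall→StairB→C2→StairC→Exit: bottleneck 1, flow now 7.
Augment Hall→StairB→C2→C1→Exit: bottleneck 3, flow now 10.
Augment Hall→StairB→C2→Lobby→C5→StairC→Exit: bottleneck 4, flow now 14. (uses reverse residual edge)
No augmenting path remains; maximum flow = 14.
In the residual graph, reachable from Hall: {Hall, StairB, C2, C1}.
Min-cut edges: Hall→Lobby (4), Hall→C4 (2), C2→StairC (5), C1→Exit (3); capacity 4 + 2 + 5 + 3 = 14.
This cut is saturated, so no flow can exceed 14.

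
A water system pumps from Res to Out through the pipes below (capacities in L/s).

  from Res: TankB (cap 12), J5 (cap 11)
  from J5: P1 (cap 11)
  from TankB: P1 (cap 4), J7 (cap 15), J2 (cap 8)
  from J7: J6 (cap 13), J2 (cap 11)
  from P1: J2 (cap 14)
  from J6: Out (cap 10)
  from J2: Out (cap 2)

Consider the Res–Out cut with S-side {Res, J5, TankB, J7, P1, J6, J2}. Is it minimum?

Given cut capacity: 10 + 2 = 12.
Augment Res→TankB→J2→Out: bottleneck 2, flow now 2.
Augment Res→TankB→J7→J6→Out: bottleneck 10, flow now 12.
No augmenting path remains; maximum flow = 12.
Cut capacity 12 equals the max flow, so it is a minimum cut.

Yes — it is a minimum cut (capacity 12).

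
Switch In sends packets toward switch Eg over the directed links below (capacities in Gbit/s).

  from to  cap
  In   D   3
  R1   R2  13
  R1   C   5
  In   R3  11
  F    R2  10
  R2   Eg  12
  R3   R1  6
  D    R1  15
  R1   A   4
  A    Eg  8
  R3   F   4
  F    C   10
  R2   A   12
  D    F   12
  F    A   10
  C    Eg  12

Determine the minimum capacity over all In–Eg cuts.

13

Augment In→D→F→R2→Eg: bottleneck 3, flow now 3.
Augment In→R3→F→R2→Eg: bottleneck 4, flow now 7.
Augment In→R3→R1→R2→Eg: bottleneck 5, flow now 12.
Augment In→R3→R1→A→Eg: bottleneck 1, flow now 13.
No augmenting path remains; maximum flow = 13.
By max-flow min-cut, the minimum cut capacity equals the max flow.
In the residual graph, reachable from In: {In, R3}.
Min-cut edges: In→D (3), R3→F (4), R3→R1 (6); capacity 3 + 4 + 6 = 13.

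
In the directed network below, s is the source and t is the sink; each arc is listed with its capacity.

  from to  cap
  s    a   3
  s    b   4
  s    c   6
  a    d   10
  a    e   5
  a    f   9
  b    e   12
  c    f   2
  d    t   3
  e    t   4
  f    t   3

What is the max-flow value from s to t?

Augment s→a→d→t: bottleneck 3, flow now 3.
Augment s→b→e→t: bottleneck 4, flow now 7.
Augment s→c→f→t: bottleneck 2, flow now 9.
No augmenting path remains; maximum flow = 9.
In the residual graph, reachable from s: {s, c}.
Min-cut edges: s→a (3), s→b (4), c→f (2); capacity 3 + 4 + 2 = 9.
This cut is saturated, so no flow can exceed 9.

9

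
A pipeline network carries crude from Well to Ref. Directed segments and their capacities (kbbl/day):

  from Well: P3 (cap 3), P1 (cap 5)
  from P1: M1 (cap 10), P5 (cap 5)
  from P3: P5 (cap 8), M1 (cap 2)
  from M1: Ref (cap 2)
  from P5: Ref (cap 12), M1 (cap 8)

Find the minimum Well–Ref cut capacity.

Augment Well→P1→M1→Ref: bottleneck 2, flow now 2.
Augment Well→P1→P5→Ref: bottleneck 3, flow now 5.
Augment Well→P3→P5→Ref: bottleneck 3, flow now 8.
No augmenting path remains; maximum flow = 8.
By max-flow min-cut, the minimum cut capacity equals the max flow.
In the residual graph, reachable from Well: {Well}.
Min-cut edges: Well→P1 (5), Well→P3 (3); capacity 5 + 3 = 8.

8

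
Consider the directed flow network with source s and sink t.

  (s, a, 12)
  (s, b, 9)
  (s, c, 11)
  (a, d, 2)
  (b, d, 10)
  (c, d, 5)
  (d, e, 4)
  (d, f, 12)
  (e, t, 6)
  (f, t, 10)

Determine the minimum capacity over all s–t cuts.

Augment s→a→d→e→t: bottleneck 2, flow now 2.
Augment s→b→d→e→t: bottleneck 2, flow now 4.
Augment s→b→d→f→t: bottleneck 7, flow now 11.
Augment s→c→d→f→t: bottleneck 3, flow now 14.
No augmenting path remains; maximum flow = 14.
By max-flow min-cut, the minimum cut capacity equals the max flow.
In the residual graph, reachable from s: {s, a, b, c, d, f}.
Min-cut edges: d→e (4), f→t (10); capacity 4 + 10 = 14.

14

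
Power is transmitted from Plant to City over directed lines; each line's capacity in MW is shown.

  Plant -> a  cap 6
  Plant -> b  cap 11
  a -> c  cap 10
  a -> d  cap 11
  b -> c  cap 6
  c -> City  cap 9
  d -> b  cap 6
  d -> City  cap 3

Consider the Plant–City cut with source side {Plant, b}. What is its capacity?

Edges leaving {Plant, b}: Plant→a (6), b→c (6).
Cut capacity = 6 + 6 = 12.

12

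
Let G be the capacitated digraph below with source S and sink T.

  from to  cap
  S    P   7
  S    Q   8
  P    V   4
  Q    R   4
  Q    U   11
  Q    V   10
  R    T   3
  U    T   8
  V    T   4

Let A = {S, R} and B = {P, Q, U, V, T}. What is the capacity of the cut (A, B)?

Edges leaving {S, R}: S→P (7), S→Q (8), R→T (3).
Cut capacity = 7 + 8 + 3 = 18.

18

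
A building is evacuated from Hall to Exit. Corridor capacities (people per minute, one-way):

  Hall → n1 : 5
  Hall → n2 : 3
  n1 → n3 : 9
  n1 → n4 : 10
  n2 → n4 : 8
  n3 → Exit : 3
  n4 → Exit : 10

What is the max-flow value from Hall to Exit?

Augment Hall→n1→n3→Exit: bottleneck 3, flow now 3.
Augment Hall→n1→n4→Exit: bottleneck 2, flow now 5.
Augment Hall→n2→n4→Exit: bottleneck 3, flow now 8.
No augmenting path remains; maximum flow = 8.
In the residual graph, reachable from Hall: {Hall}.
Min-cut edges: Hall→n1 (5), Hall→n2 (3); capacity 5 + 3 = 8.
This cut is saturated, so no flow can exceed 8.

8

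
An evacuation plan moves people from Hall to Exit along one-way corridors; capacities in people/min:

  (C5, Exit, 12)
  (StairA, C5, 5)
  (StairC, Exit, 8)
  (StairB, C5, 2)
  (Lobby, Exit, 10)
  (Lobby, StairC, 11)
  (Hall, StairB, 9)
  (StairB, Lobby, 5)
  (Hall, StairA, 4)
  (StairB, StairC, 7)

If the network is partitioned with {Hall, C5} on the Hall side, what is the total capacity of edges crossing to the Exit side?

25

Edges leaving {Hall, C5}: Hall→StairA (4), Hall→StairB (9), C5→Exit (12).
Cut capacity = 4 + 9 + 12 = 25.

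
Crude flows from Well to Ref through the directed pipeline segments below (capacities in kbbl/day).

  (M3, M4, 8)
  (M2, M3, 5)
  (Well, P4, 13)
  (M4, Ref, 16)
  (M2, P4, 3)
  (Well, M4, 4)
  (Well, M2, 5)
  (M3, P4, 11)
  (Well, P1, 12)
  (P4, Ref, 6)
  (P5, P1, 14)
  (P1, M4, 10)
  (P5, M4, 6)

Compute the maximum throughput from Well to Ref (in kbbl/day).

Augment Well→P4→Ref: bottleneck 6, flow now 6.
Augment Well→M4→Ref: bottleneck 4, flow now 10.
Augment Well→P1→M4→Ref: bottleneck 10, flow now 20.
Augment Well→M2→M3→M4→Ref: bottleneck 2, flow now 22.
No augmenting path remains; maximum flow = 22.
In the residual graph, reachable from Well: {Well, M2, P1, M3, P4, M4}.
Min-cut edges: P4→Ref (6), M4→Ref (16); capacity 6 + 16 = 22.
This cut is saturated, so no flow can exceed 22.

22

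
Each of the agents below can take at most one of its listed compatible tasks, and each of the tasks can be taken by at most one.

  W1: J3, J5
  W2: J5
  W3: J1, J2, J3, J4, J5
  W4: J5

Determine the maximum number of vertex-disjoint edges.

Unit-capacity flow: source→left, listed edges, right→sink; max matching = max flow.
Augmenting path W1→J3 (+1); matched 1.
Augmenting path W2→J5 (+1); matched 2.
Augmenting path W3→J1 (+1); matched 3.
No augmenting path remains; maximum matching = 3.
König certificate: {W1, W3, J5} is a vertex cover of size 3 (every listed pair touches it), so no matching can be larger.

3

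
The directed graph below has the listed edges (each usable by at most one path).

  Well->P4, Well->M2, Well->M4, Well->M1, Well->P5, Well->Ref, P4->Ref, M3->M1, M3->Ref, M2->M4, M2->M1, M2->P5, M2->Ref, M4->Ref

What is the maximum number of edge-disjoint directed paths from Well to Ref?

4

Assign every edge capacity 1; by Menger, the answer equals the max flow.
Path Well→Ref (+1); total 1.
Path Well→P4→Ref (+1); total 2.
Path Well→M2→Ref (+1); total 3.
Path Well→M4→Ref (+1); total 4.
No residual Well→Ref path; max flow = 4.
Certifying cut of size 4: {Well→M2, Well→M4, Well→P4, Well→Ref}.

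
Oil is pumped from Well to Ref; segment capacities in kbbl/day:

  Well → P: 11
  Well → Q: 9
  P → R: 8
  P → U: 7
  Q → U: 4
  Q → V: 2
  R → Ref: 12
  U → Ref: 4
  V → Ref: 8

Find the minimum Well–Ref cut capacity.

Augment Well→P→R→Ref: bottleneck 8, flow now 8.
Augment Well→P→U→Ref: bottleneck 3, flow now 11.
Augment Well→Q→U→Ref: bottleneck 1, flow now 12.
Augment Well→Q→V→Ref: bottleneck 2, flow now 14.
No augmenting path remains; maximum flow = 14.
By max-flow min-cut, the minimum cut capacity equals the max flow.
In the residual graph, reachable from Well: {Well, P, Q, U}.
Min-cut edges: P→R (8), Q→V (2), U→Ref (4); capacity 8 + 2 + 4 = 14.

14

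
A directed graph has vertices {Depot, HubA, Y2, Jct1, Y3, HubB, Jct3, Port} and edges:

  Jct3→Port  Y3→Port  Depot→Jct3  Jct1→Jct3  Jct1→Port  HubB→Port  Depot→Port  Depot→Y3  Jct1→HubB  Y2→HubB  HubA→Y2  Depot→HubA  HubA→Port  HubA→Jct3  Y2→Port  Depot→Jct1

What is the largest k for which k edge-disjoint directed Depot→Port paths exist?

Assign every edge capacity 1; by Menger, the answer equals the max flow.
Path Depot→Port (+1); total 1.
Path Depot→HubA→Port (+1); total 2.
Path Depot→Jct1→Port (+1); total 3.
Path Depot→Y3→Port (+1); total 4.
Path Depot→Jct3→Port (+1); total 5.
No residual Depot→Port path; max flow = 5.
Certifying cut of size 5: {Depot→HubA, Depot→Jct1, Depot→Jct3, Depot→Port, Depot→Y3}.

5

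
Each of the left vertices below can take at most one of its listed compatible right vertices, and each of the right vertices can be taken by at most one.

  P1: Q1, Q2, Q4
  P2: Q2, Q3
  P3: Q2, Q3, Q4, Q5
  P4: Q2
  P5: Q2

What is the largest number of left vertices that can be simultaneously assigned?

Unit-capacity flow: source→left, listed edges, right→sink; max matching = max flow.
Augmenting path P1→Q1 (+1); matched 1.
Augmenting path P2→Q2 (+1); matched 2.
Augmenting path P3→Q3 (+1); matched 3.
Augmenting path P4→Q2→P2→Q3→P3→Q4 (+1); matched 4.
No augmenting path remains; maximum matching = 4.
König certificate: {P1, P2, P3, Q2} is a vertex cover of size 4 (every listed pair touches it), so no matching can be larger.

4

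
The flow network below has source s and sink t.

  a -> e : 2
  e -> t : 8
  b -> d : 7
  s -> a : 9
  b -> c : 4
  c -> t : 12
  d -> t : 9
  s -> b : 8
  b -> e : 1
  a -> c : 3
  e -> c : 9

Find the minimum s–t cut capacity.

Augment s→a→c→t: bottleneck 3, flow now 3.
Augment s→a→e→t: bottleneck 2, flow now 5.
Augment s→b→c→t: bottleneck 4, flow now 9.
Augment s→b→d→t: bottleneck 4, flow now 13.
No augmenting path remains; maximum flow = 13.
By max-flow min-cut, the minimum cut capacity equals the max flow.
In the residual graph, reachable from s: {s, a}.
Min-cut edges: s→b (8), a→c (3), a→e (2); capacity 8 + 3 + 2 = 13.

13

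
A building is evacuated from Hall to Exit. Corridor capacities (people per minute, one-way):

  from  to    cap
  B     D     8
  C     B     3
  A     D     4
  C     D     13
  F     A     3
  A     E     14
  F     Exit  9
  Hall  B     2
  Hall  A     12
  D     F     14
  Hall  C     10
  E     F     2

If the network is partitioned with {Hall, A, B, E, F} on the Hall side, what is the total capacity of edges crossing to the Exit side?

31

Edges leaving {Hall, A, B, E, F}: Hall→C (10), A→D (4), B→D (8), F→Exit (9).
Cut capacity = 10 + 4 + 8 + 9 = 31.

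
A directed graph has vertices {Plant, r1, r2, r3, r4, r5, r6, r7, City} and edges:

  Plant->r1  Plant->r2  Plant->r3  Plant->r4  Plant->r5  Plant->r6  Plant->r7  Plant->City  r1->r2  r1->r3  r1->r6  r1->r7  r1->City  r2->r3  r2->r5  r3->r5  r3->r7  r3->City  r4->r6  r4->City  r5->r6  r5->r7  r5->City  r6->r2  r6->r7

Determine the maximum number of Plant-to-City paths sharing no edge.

5

Assign every edge capacity 1; by Menger, the answer equals the max flow.
Path Plant→City (+1); total 1.
Path Plant→r1→City (+1); total 2.
Path Plant→r3→City (+1); total 3.
Path Plant→r4→City (+1); total 4.
Path Plant→r5→City (+1); total 5.
No residual Plant→City path; max flow = 5.
Certifying cut of size 5: {Plant→City, Plant→r1, Plant→r4, r3→City, r5→City}.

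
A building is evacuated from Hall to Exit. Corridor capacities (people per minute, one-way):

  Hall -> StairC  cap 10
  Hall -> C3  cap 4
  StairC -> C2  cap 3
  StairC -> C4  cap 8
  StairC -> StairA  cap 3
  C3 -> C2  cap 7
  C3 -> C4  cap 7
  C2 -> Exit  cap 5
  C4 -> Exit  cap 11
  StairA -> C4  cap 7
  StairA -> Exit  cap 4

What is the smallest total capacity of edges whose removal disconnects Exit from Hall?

14

Augment Hall→StairC→C2→Exit: bottleneck 3, flow now 3.
Augment Hall→StairC→C4→Exit: bottleneck 7, flow now 10.
Augment Hall→C3→C2→Exit: bottleneck 2, flow now 12.
Augment Hall→C3→C4→Exit: bottleneck 2, flow now 14.
No augmenting path remains; maximum flow = 14.
By max-flow min-cut, the minimum cut capacity equals the max flow.
In the residual graph, reachable from Hall: {Hall}.
Min-cut edges: Hall→StairC (10), Hall→C3 (4); capacity 10 + 4 = 14.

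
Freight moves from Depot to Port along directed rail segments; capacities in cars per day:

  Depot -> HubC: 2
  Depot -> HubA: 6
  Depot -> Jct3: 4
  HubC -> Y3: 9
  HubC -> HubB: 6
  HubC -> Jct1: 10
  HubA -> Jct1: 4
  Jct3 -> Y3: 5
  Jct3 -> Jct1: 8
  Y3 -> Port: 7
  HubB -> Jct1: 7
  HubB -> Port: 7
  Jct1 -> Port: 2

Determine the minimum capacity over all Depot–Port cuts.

8

Augment Depot→HubC→Y3→Port: bottleneck 2, flow now 2.
Augment Depot→HubA→Jct1→Port: bottleneck 2, flow now 4.
Augment Depot→Jct3→Y3→Port: bottleneck 4, flow now 8.
No augmenting path remains; maximum flow = 8.
By max-flow min-cut, the minimum cut capacity equals the max flow.
In the residual graph, reachable from Depot: {Depot, HubA, Jct1}.
Min-cut edges: Depot→HubC (2), Depot→Jct3 (4), Jct1→Port (2); capacity 2 + 4 + 2 = 8.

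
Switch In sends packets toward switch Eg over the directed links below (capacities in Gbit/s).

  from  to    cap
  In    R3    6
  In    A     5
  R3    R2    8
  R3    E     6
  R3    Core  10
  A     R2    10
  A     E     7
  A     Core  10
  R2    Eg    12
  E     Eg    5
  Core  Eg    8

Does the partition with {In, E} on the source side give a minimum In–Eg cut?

Given cut capacity: 6 + 5 + 5 = 16.
Augment In→R3→R2→Eg: bottleneck 6, flow now 6.
Augment In→A→R2→Eg: bottleneck 5, flow now 11.
No augmenting path remains; maximum flow = 11.
In the residual graph, reachable from In: {In}.
Min-cut edges: In→R3 (6), In→A (5); capacity 6 + 5 = 11.
Cut capacity 16 exceeds the max flow 11, so it is not minimum.

No — its capacity is 16, but the minimum cut has capacity 11.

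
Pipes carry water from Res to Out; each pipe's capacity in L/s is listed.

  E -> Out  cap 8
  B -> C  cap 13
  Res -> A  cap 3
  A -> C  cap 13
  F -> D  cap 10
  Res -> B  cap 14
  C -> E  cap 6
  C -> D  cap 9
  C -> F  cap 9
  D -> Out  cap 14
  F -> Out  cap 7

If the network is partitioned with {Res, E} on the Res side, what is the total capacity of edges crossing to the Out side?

25

Edges leaving {Res, E}: Res→A (3), Res→B (14), E→Out (8).
Cut capacity = 3 + 14 + 8 = 25.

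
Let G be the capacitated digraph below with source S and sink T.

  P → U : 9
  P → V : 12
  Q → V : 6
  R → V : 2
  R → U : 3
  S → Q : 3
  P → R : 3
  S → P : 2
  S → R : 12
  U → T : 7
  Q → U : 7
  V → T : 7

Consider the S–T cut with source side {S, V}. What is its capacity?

Edges leaving {S, V}: S→P (2), S→Q (3), S→R (12), V→T (7).
Cut capacity = 2 + 3 + 12 + 7 = 24.

24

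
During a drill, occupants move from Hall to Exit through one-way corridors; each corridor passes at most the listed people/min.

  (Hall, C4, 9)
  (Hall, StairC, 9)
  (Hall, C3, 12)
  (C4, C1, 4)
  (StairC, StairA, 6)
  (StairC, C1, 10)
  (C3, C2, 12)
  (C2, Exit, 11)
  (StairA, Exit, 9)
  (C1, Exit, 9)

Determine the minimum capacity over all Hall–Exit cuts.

Augment Hall→C4→C1→Exit: bottleneck 4, flow now 4.
Augment Hall→StairC→StairA→Exit: bottleneck 6, flow now 10.
Augment Hall→StairC→C1→Exit: bottleneck 3, flow now 13.
Augment Hall→C3→C2→Exit: bottleneck 11, flow now 24.
No augmenting path remains; maximum flow = 24.
By max-flow min-cut, the minimum cut capacity equals the max flow.
In the residual graph, reachable from Hall: {Hall, C4, C3, C2}.
Min-cut edges: Hall→StairC (9), C4→C1 (4), C2→Exit (11); capacity 9 + 4 + 11 = 24.

24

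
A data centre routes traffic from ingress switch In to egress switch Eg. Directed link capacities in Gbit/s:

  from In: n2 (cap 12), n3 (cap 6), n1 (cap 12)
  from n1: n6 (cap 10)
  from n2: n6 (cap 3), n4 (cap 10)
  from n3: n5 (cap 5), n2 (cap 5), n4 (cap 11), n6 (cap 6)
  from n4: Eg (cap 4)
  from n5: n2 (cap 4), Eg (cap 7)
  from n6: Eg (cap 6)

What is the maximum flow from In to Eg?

Augment In→n1→n6→Eg: bottleneck 6, flow now 6.
Augment In→n2→n4→Eg: bottleneck 4, flow now 10.
Augment In→n3→n5→Eg: bottleneck 5, flow now 15.
No augmenting path remains; maximum flow = 15.
In the residual graph, reachable from In: {In, n1, n2, n3, n4, n6}.
Min-cut edges: n3→n5 (5), n4→Eg (4), n6→Eg (6); capacity 5 + 4 + 6 = 15.
This cut is saturated, so no flow can exceed 15.

15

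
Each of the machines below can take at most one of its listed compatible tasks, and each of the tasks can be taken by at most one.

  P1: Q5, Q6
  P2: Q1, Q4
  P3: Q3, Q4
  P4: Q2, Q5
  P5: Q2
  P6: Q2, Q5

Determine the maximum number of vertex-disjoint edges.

Unit-capacity flow: source→left, listed edges, right→sink; max matching = max flow.
Augmenting path P1→Q5 (+1); matched 1.
Augmenting path P2→Q1 (+1); matched 2.
Augmenting path P3→Q3 (+1); matched 3.
Augmenting path P4→Q2 (+1); matched 4.
Augmenting path P6→Q5→P1→Q6 (+1); matched 5.
No augmenting path remains; maximum matching = 5.
König certificate: {P1, P2, P3, Q2, Q5} is a vertex cover of size 5 (every listed pair touches it), so no matching can be larger.

5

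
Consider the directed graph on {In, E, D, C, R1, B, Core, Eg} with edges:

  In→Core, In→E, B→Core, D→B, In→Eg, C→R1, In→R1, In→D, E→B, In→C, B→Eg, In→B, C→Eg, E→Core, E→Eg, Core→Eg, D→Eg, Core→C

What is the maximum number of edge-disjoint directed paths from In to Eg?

Assign every edge capacity 1; by Menger, the answer equals the max flow.
Path In→Eg (+1); total 1.
Path In→E→Eg (+1); total 2.
Path In→D→Eg (+1); total 3.
Path In→C→Eg (+1); total 4.
Path In→B→Eg (+1); total 5.
Path In→Core→Eg (+1); total 6.
No residual In→Eg path; max flow = 6.
Certifying cut of size 6: {In→B, In→C, In→Core, In→D, In→E, In→Eg}.

6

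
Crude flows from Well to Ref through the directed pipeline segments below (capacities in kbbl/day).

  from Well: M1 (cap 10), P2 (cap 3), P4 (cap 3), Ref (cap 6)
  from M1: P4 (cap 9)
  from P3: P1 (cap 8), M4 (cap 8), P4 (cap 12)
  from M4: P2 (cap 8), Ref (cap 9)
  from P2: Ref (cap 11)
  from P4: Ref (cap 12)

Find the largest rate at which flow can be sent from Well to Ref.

21

Augment Well→Ref: bottleneck 6, flow now 6.
Augment Well→P2→Ref: bottleneck 3, flow now 9.
Augment Well→P4→Ref: bottleneck 3, flow now 12.
Augment Well→M1→P4→Ref: bottleneck 9, flow now 21.
No augmenting path remains; maximum flow = 21.
In the residual graph, reachable from Well: {Well, M1}.
Min-cut edges: Well→P2 (3), Well→P4 (3), Well→Ref (6), M1→P4 (9); capacity 3 + 3 + 6 + 9 = 21.
This cut is saturated, so no flow can exceed 21.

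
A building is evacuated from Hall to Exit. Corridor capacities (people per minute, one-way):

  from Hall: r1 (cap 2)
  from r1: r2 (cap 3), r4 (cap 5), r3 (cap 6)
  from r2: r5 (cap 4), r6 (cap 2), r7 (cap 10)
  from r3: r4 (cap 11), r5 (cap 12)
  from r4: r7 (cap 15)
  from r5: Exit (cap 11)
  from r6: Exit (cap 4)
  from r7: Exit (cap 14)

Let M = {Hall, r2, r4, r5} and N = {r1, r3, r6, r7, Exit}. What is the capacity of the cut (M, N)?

Edges leaving {Hall, r2, r4, r5}: Hall→r1 (2), r2→r6 (2), r2→r7 (10), r4→r7 (15), r5→Exit (11).
Cut capacity = 2 + 2 + 10 + 15 + 11 = 40.

40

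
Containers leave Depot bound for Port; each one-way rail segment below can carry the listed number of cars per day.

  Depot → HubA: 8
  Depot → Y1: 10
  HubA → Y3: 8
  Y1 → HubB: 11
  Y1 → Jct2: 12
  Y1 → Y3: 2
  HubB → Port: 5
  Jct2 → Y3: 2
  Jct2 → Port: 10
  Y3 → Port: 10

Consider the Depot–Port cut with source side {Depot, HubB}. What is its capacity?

Edges leaving {Depot, HubB}: Depot→HubA (8), Depot→Y1 (10), HubB→Port (5).
Cut capacity = 8 + 10 + 5 = 23.

23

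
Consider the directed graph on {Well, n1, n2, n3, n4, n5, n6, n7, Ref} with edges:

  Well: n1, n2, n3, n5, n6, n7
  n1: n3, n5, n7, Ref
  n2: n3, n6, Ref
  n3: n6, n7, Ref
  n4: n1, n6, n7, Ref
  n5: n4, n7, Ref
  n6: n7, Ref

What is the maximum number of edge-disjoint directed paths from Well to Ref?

5

Assign every edge capacity 1; by Menger, the answer equals the max flow.
Path Well→n1→Ref (+1); total 1.
Path Well→n2→Ref (+1); total 2.
Path Well→n3→Ref (+1); total 3.
Path Well→n5→Ref (+1); total 4.
Path Well→n6→Ref (+1); total 5.
No residual Well→Ref path; max flow = 5.
Certifying cut of size 5: {Well→n1, Well→n2, Well→n3, Well→n5, Well→n6}.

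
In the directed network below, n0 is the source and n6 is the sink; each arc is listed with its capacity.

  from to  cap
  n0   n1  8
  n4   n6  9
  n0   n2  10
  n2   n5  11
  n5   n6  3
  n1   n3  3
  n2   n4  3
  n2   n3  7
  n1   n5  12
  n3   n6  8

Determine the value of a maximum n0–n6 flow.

14

Augment n0→n1→n3→n6: bottleneck 3, flow now 3.
Augment n0→n1→n5→n6: bottleneck 3, flow now 6.
Augment n0→n2→n3→n6: bottleneck 5, flow now 11.
Augment n0→n2→n4→n6: bottleneck 3, flow now 14.
No augmenting path remains; maximum flow = 14.
In the residual graph, reachable from n0: {n0, n1, n2, n3, n5}.
Min-cut edges: n2→n4 (3), n3→n6 (8), n5→n6 (3); capacity 3 + 8 + 3 = 14.
This cut is saturated, so no flow can exceed 14.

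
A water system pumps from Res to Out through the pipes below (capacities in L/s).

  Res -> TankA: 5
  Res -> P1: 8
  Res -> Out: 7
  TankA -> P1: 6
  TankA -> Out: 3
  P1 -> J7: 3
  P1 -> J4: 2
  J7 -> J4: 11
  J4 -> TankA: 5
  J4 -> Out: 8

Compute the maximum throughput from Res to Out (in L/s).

15

Augment Res→Out: bottleneck 7, flow now 7.
Augment Res→TankA→Out: bottleneck 3, flow now 10.
Augment Res→P1→J4→Out: bottleneck 2, flow now 12.
Augment Res→P1→J7→J4→Out: bottleneck 3, flow now 15.
No augmenting path remains; maximum flow = 15.
In the residual graph, reachable from Res: {Res, TankA, P1}.
Min-cut edges: Res→Out (7), TankA→Out (3), P1→J7 (3), P1→J4 (2); capacity 7 + 3 + 3 + 2 = 15.
This cut is saturated, so no flow can exceed 15.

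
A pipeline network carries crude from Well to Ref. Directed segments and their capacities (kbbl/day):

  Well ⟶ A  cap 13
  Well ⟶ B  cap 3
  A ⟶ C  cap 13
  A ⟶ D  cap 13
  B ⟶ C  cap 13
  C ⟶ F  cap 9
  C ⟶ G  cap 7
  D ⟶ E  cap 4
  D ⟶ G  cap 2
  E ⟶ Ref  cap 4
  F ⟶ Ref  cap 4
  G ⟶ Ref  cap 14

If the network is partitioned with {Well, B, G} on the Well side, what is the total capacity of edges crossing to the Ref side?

Edges leaving {Well, B, G}: Well→A (13), B→C (13), G→Ref (14).
Cut capacity = 13 + 13 + 14 = 40.

40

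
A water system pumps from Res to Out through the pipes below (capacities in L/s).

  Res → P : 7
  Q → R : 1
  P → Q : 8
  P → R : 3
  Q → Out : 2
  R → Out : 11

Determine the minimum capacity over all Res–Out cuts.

6

Augment Res→P→Q→Out: bottleneck 2, flow now 2.
Augment Res→P→R→Out: bottleneck 3, flow now 5.
Augment Res→P→Q→R→Out: bottleneck 1, flow now 6.
No augmenting path remains; maximum flow = 6.
By max-flow min-cut, the minimum cut capacity equals the max flow.
In the residual graph, reachable from Res: {Res, P, Q}.
Min-cut edges: P→R (3), Q→R (1), Q→Out (2); capacity 3 + 1 + 2 = 6.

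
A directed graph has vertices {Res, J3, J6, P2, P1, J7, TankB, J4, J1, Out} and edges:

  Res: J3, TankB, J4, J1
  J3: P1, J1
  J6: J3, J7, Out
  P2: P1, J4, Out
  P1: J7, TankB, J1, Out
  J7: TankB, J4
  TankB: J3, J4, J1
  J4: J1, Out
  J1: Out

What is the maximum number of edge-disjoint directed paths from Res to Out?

3

Assign every edge capacity 1; by Menger, the answer equals the max flow.
Path Res→J4→Out (+1); total 1.
Path Res→J1→Out (+1); total 2.
Path Res→J3→P1→Out (+1); total 3.
No residual Res→Out path; max flow = 3.
Certifying cut of size 3: {J1→Out, J3→P1, J4→Out}.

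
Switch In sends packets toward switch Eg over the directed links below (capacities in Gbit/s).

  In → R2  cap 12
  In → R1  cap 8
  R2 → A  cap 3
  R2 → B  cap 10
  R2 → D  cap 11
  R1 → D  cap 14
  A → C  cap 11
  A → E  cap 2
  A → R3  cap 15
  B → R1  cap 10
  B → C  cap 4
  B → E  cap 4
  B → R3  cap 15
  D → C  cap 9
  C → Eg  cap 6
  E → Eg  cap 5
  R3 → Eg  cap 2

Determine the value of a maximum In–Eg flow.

13

Augment In→R2→A→C→Eg: bottleneck 3, flow now 3.
Augment In→R2→B→C→Eg: bottleneck 3, flow now 6.
Augment In→R2→B→E→Eg: bottleneck 4, flow now 10.
Augment In→R2→B→R3→Eg: bottleneck 2, flow now 12.
Augment In→R1→D→C→A→E→Eg: bottleneck 1, flow now 13. (uses reverse residual edge)
No augmenting path remains; maximum flow = 13.
In the residual graph, reachable from In: {In, R2, R1, A, B, D, C, E, R3}.
Min-cut edges: C→Eg (6), E→Eg (5), R3→Eg (2); capacity 6 + 5 + 2 = 13.
This cut is saturated, so no flow can exceed 13.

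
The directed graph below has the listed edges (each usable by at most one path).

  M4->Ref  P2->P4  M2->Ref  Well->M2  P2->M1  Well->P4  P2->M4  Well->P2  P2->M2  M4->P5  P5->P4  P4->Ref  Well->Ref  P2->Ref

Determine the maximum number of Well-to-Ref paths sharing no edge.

Assign every edge capacity 1; by Menger, the answer equals the max flow.
Path Well→Ref (+1); total 1.
Path Well→P2→Ref (+1); total 2.
Path Well→M2→Ref (+1); total 3.
Path Well→P4→Ref (+1); total 4.
No residual Well→Ref path; max flow = 4.
Certifying cut of size 4: {Well→M2, Well→P2, Well→P4, Well→Ref}.

4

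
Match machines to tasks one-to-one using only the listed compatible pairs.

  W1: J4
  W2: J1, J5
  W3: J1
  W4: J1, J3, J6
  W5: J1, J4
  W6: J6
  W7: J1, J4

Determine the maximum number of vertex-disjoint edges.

Unit-capacity flow: source→left, listed edges, right→sink; max matching = max flow.
Augmenting path W1→J4 (+1); matched 1.
Augmenting path W2→J1 (+1); matched 2.
Augmenting path W4→J3 (+1); matched 3.
Augmenting path W6→J6 (+1); matched 4.
Augmenting path W3→J1→W2→J5 (+1); matched 5.
No augmenting path remains; maximum matching = 5.
König certificate: {W2, W4, W6, J1, J4} is a vertex cover of size 5 (every listed pair touches it), so no matching can be larger.

5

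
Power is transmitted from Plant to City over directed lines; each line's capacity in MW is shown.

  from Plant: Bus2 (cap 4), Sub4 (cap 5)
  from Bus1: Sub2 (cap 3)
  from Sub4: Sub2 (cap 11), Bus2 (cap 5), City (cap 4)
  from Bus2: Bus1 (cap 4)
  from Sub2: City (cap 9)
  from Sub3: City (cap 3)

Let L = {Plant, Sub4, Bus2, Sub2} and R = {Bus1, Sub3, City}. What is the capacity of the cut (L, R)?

Edges leaving {Plant, Sub4, Bus2, Sub2}: Sub4→City (4), Bus2→Bus1 (4), Sub2→City (9).
Cut capacity = 4 + 4 + 9 = 17.

17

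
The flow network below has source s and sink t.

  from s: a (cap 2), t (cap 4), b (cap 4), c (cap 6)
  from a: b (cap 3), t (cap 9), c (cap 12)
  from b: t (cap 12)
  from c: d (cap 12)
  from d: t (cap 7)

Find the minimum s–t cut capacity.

16

Augment s→t: bottleneck 4, flow now 4.
Augment s→a→t: bottleneck 2, flow now 6.
Augment s→b→t: bottleneck 4, flow now 10.
Augment s→c→d→t: bottleneck 6, flow now 16.
No augmenting path remains; maximum flow = 16.
By max-flow min-cut, the minimum cut capacity equals the max flow.
In the residual graph, reachable from s: {s}.
Min-cut edges: s→a (2), s→b (4), s→c (6), s→t (4); capacity 2 + 4 + 6 + 4 = 16.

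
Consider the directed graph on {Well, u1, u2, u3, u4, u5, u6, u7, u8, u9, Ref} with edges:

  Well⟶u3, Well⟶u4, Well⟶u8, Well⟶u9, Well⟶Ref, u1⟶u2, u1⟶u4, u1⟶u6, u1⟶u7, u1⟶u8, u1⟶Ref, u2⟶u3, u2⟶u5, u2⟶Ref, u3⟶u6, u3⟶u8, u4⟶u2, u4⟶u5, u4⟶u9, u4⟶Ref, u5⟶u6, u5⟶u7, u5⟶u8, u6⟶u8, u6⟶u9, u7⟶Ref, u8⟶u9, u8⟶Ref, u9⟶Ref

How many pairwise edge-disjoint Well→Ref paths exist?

Assign every edge capacity 1; by Menger, the answer equals the max flow.
Path Well→Ref (+1); total 1.
Path Well→u4→Ref (+1); total 2.
Path Well→u8→Ref (+1); total 3.
Path Well→u9→Ref (+1); total 4.
No residual Well→Ref path; max flow = 4.
Certifying cut of size 4: {Well→Ref, Well→u4, u8→Ref, u9→Ref}.

4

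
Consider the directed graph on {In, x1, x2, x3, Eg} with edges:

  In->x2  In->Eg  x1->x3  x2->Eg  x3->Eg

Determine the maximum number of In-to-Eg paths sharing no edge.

2

Assign every edge capacity 1; by Menger, the answer equals the max flow.
Path In→Eg (+1); total 1.
Path In→x2→Eg (+1); total 2.
No residual In→Eg path; max flow = 2.
Certifying cut of size 2: {In→Eg, In→x2}.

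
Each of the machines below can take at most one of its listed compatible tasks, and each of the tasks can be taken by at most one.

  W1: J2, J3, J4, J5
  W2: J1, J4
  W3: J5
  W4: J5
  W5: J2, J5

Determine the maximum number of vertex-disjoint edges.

4

Unit-capacity flow: source→left, listed edges, right→sink; max matching = max flow.
Augmenting path W1→J2 (+1); matched 1.
Augmenting path W2→J1 (+1); matched 2.
Augmenting path W3→J5 (+1); matched 3.
Augmenting path W5→J2→W1→J3 (+1); matched 4.
No augmenting path remains; maximum matching = 4.
König certificate: {W1, W2, W5, J5} is a vertex cover of size 4 (every listed pair touches it), so no matching can be larger.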